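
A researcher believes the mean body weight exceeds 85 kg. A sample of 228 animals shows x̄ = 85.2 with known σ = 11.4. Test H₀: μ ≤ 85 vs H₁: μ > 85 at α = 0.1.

z = 0.265. Critical value: 1.28. Fail to reject H₀.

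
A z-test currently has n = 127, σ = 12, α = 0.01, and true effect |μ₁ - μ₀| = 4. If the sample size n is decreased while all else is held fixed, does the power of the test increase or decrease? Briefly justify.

Power decreases: a smaller n inflates the standard error σ/√n, pulling the sampling distribution under H₁ back toward the critical value.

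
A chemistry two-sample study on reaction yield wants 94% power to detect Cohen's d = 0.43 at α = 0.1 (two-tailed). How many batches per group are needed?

z_{α/2} = 1.645, z_β = Φ⁻¹(0.94) = 1.555. For small effect (d = 0.43): n per group = 2(z_{α/2} + z_β)²/d² = 2(1.645 + 1.555)²/0.43² = 110.8 → 111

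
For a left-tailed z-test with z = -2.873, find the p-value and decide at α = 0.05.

p = P(Z < -2.873) = Φ(-2.873) ≈ 0.002. Since p < 0.05, reject H₀ (significant) at α = 0.05.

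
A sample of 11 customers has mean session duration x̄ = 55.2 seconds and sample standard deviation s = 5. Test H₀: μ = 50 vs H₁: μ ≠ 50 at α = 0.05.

t = (x̄ - μ₀)/(s/√n) = (55.2 - 50)/(5/√11) = 3.449. df = 10, critical t = ±2.228. Reject H₀.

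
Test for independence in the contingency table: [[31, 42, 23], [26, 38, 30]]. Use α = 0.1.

χ² = 1.542. df = 2, critical = 4.605. Fail to reject H₀. No evidence of dependence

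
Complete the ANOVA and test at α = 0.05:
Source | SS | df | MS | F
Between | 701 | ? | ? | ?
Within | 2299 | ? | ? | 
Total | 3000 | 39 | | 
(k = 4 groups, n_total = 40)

df_between = 3, df_within = 36. MS_between = 233.67, MS_within = 63.86. F = 3.659, F_crit ≈ 2.866. Reject H₀.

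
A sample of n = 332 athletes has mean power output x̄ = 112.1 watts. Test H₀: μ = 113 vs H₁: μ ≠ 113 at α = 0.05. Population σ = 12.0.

z = (x̄ - μ₀)/(σ/√n) = (112.1 - 113)/(12.0/√332) = -1.367. Critical value: ±1.96. Since |-1.367| ≤ 1.96, Fail to reject H₀.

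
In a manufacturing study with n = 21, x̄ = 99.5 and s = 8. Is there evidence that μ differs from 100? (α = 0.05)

t = (x̄ - μ₀)/(s/√n) = (99.5 - 100)/(8/√21) = -0.286. df = 20, critical t = ±2.086. Fail to reject H₀.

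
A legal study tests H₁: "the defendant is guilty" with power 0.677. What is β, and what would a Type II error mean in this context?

β = 1 - power = 1 - 0.677 = 0.323. A Type II error is failing to reject H₀ when H₀ is false (false negative) — here, failing to conclude that the defendant is guilty when in fact it is true. Consequence: acquitting a guilty person.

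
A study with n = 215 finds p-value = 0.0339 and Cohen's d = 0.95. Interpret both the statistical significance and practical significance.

Statistically significant (p = 0.0339 < 0.05). Cohen's d = 0.95 indicates a large effect size. Both statistical and practical significance should be considered.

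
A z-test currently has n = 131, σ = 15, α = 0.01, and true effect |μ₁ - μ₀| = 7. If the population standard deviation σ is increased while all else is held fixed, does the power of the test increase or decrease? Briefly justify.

Power decreases: a larger σ inflates the standard error σ/√n, pulling the sampling distribution under H₁ back toward the critical value.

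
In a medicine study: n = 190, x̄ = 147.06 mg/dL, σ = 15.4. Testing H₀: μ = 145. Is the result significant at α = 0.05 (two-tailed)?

z = (147.06 - 145)/(15.4/√190) = 1.844. Since |z| ≤ 1.96, not significant at α = 0.05.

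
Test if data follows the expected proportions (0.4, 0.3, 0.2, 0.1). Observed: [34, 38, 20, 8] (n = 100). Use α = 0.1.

Expected: [40.0, 30.0, 20.0, 10.0]. χ² = 3.433. df = 3, critical = 6.251. Fail to reject H₀.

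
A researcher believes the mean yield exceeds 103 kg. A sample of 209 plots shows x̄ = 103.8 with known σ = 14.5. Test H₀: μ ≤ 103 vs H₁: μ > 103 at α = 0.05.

z = 0.798. Critical value: 1.645. Fail to reject H₀.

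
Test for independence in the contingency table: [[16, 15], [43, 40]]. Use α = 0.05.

χ² = 0.0. df = 1, critical = 3.841. Fail to reject H₀. No evidence of dependence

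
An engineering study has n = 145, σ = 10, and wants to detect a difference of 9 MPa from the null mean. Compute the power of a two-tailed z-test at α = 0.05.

SE = σ/√n = 10/√145 = 0.83. Non-centrality λ = d/SE = 9/0.83 = 10.837. Power ≈ Φ(λ - z_{α/2}) = Φ(10.837 - 1.96) = Φ(8.877) = 1.0.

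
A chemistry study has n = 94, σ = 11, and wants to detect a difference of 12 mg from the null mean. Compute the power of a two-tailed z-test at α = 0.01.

SE = σ/√n = 11/√94 = 1.135. Non-centrality λ = d/SE = 12/1.135 = 10.577. Power ≈ Φ(λ - z_{α/2}) = Φ(10.577 - 2.576) = Φ(8.001) = 1.0.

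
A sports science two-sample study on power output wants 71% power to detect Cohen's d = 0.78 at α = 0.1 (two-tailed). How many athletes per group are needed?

z_{α/2} = 1.645, z_β = Φ⁻¹(0.71) = 0.553. For medium effect (d = 0.78): n per group = 2(z_{α/2} + z_β)²/d² = 2(1.645 + 0.553)²/0.78² = 15.9 → 16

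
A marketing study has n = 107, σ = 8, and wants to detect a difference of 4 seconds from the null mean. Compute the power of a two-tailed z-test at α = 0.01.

SE = σ/√n = 8/√107 = 0.773. Non-centrality λ = d/SE = 4/0.773 = 5.172. Power ≈ Φ(λ - z_{α/2}) = Φ(5.172 - 2.576) = Φ(2.596) = 0.995.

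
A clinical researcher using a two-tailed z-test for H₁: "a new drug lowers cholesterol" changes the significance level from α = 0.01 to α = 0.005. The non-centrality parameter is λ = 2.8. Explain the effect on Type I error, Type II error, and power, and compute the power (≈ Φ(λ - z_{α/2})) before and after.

Decreasing α from 0.01 to 0.005:
• Type I error rate decreases (α is the Type I rate by definition).
• Critical value moves from z_{α/2} = 2.576 to 2.807, so power = Φ(λ - z_{α/2}) goes from Φ(2.8 - 2.576) = 0.589 to Φ(2.8 - 2.807) = 0.497.
• Type II error rate β = 1 - power therefore increases (0.411 → 0.503).
Appropriate when false positives are costly — here, approving an ineffective drug — patients take a useless medication and may skip effective alternatives.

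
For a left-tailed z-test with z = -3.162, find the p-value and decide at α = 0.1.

p = P(Z < -3.162) = Φ(-3.162) ≈ 0.0008. Since p < 0.1, reject H₀ (significant) at α = 0.1.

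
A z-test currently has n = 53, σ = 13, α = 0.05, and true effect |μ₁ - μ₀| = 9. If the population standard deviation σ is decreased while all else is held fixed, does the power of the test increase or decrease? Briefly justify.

Power increases: a smaller σ shrinks the standard error σ/√n, moving the sampling distribution under H₁ further from the critical value.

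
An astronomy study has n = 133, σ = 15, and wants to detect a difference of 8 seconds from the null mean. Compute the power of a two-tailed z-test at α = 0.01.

SE = σ/√n = 15/√133 = 1.301. Non-centrality λ = d/SE = 8/1.301 = 6.151. Power ≈ Φ(λ - z_{α/2}) = Φ(6.151 - 2.576) = Φ(3.575) = 1.0.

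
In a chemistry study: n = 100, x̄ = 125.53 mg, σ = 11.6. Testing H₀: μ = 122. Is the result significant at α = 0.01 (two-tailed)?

z = (125.53 - 122)/(11.6/√100) = 3.043. Since |z| > 2.576, significant at α = 0.01.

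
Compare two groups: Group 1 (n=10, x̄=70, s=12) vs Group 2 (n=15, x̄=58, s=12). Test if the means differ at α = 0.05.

Pooled sp = 12.0. t = 2.449, df = 23. Critical t = ±2.069. Reject H₀.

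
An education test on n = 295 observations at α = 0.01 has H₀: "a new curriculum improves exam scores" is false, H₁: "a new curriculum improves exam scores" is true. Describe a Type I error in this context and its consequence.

Type I error: rejecting H₀ when it is true — concluding that a new curriculum improves exam scores when in fact it is not. Consequence: adopting a curriculum that gives no real benefit — disruption for nothing.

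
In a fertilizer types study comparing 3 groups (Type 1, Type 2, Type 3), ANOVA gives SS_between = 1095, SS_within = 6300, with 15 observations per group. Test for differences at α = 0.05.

df_between = 2, df_within = 42. F = MS_between/MS_within = 547.5/150.0 = 3.65. F_crit ≈ 3.22. Reject H₀. At least one mean differs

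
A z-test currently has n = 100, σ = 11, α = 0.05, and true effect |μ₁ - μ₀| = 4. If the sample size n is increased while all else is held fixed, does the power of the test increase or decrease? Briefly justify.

Power increases: a larger n shrinks the standard error σ/√n, moving the sampling distribution under H₁ further from the critical value.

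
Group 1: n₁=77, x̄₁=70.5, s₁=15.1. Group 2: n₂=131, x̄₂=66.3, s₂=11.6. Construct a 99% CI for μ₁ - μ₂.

Difference = 4.2. SE = √(15.1²/77 + 11.6²/131) = 1.997. CI = (-0.94, 9.34)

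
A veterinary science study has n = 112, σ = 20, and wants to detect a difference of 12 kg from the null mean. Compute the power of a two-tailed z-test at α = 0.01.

SE = σ/√n = 20/√112 = 1.89. Non-centrality λ = d/SE = 12/1.89 = 6.35. Power ≈ Φ(λ - z_{α/2}) = Φ(6.35 - 2.576) = Φ(3.774) = 1.0.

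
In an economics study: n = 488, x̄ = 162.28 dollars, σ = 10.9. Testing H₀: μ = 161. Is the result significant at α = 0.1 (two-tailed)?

z = (162.28 - 161)/(10.9/√488) = 2.594. Since |z| > 1.645, significant at α = 0.1.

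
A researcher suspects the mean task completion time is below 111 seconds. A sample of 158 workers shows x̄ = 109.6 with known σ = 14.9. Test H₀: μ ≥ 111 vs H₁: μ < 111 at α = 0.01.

z = -1.181. Critical value: -2.33. Fail to reject H₀.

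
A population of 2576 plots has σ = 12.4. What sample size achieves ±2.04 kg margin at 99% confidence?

Without FPC: n₀ = (2.576×12.4/2.04)² = 245.174. With FPC: n = n₀N/(n₀+N-1) = 223.9 → n = 224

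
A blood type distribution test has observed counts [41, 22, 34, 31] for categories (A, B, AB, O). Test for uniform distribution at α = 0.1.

Expected = 32 each. χ² = Σ(O-E)²/E = 5.812. df = 3, critical value = 6.251. Fail to reject H₀.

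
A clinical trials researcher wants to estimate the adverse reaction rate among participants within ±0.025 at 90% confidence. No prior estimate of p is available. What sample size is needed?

Conservative approach: use p = 0.5 (maximizes p(1-p) = 0.25). n = z²(0.25)/E² = 1.645²×0.25/0.025² = 1082.4 → n = 1083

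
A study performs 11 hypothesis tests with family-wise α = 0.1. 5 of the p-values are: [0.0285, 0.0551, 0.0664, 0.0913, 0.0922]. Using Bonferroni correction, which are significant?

Bonferroni α = 0.1/11 = 0.00909. None of the given p-values are significant.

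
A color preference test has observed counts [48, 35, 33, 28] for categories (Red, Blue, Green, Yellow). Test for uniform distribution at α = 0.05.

Expected = 36 each. χ² = Σ(O-E)²/E = 6.056. df = 3, critical value = 7.815. Fail to reject H₀.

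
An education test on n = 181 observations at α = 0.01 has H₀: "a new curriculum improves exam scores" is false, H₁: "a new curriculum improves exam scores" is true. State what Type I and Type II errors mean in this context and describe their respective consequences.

Type I (false positive): concluding that a new curriculum improves exam scores when it is not — adopting a curriculum that gives no real benefit — disruption for nothing. Type II (false negative): failing to conclude that a new curriculum improves exam scores when it is — keeping the old curriculum when the new one would have helped students. Which is costlier depends on domain priorities and is a judgement call rather than a statistical fact.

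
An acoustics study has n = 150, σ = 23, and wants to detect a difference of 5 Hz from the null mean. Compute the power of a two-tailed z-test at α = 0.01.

SE = σ/√n = 23/√150 = 1.878. Non-centrality λ = d/SE = 5/1.878 = 2.662. Power ≈ Φ(λ - z_{α/2}) = Φ(2.662 - 2.576) = Φ(0.086) = 0.534.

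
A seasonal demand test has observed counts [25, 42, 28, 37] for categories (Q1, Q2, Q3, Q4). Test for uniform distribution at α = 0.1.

Expected = 33 each. χ² = Σ(O-E)²/E = 5.636. df = 3, critical value = 6.251. Fail to reject H₀.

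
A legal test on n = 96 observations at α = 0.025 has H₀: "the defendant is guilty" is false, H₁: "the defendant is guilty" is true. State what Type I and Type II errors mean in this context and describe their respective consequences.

Type I (false positive): concluding that the defendant is guilty when it is not — convicting an innocent person. Type II (false negative): failing to conclude that the defendant is guilty when it is — acquitting a guilty person. Which is costlier depends on domain priorities and is a judgement call rather than a statistical fact.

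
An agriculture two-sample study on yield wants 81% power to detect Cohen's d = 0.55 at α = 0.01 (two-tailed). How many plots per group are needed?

z_{α/2} = 2.576, z_β = Φ⁻¹(0.81) = 0.878. For medium effect (d = 0.55): n per group = 2(z_{α/2} + z_β)²/d² = 2(2.576 + 0.878)²/0.55² = 78.9 → 79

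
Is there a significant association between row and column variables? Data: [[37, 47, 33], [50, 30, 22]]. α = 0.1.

χ² = 6.901. df = 2, critical = 4.605. Reject H₀. Variables are dependent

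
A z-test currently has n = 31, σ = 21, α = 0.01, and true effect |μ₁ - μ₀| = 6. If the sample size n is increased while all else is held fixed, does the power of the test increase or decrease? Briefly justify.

Power increases: a larger n shrinks the standard error σ/√n, moving the sampling distribution under H₁ further from the critical value.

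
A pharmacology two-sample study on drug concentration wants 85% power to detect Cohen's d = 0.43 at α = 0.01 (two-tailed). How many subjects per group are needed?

z_{α/2} = 2.576, z_β = Φ⁻¹(0.85) = 1.036. For small effect (d = 0.43): n per group = 2(z_{α/2} + z_β)²/d² = 2(2.576 + 1.036)²/0.43² = 141.1 → 142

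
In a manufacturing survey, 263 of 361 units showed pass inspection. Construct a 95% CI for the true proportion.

p̂ = 0.729. CI = p̂ ± z*√(p̂(1-p̂)/n) = (0.683, 0.774)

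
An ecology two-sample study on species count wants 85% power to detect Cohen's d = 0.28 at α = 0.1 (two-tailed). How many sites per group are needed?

z_{α/2} = 1.645, z_β = Φ⁻¹(0.85) = 1.036. For small effect (d = 0.28): n per group = 2(z_{α/2} + z_β)²/d² = 2(1.645 + 1.036)²/0.28² = 183.4 → 184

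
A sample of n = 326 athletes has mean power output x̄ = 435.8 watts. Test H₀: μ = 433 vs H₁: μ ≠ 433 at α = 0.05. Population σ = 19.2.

z = (x̄ - μ₀)/(σ/√n) = (435.8 - 433)/(19.2/√326) = 2.633. Critical value: ±1.96. Since |2.633| > 1.96, Reject H₀.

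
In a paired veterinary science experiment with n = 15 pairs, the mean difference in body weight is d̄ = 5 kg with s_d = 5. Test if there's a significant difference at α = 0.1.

t = d̄/(s_d/√n) = 5/(5/√15) = 3.873. df = 14, critical t = ±1.761. Reject H₀.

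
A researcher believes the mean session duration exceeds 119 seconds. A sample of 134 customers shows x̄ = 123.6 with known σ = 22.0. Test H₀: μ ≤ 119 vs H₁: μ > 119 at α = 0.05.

z = 2.42. Critical value: 1.645. Reject H₀.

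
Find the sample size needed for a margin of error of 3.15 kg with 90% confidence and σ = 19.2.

n = (z*σ/E)² = (1.645×19.2/3.15)² = 100.5 → n = 101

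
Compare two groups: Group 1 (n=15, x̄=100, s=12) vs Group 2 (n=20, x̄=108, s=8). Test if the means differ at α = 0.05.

Pooled sp = 9.9. t = -2.367, df = 33. Critical t = ±2.035. Reject H₀.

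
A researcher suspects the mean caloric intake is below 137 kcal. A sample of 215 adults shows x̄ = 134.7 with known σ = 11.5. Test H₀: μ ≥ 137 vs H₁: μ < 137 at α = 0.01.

z = -2.933. Critical value: -2.33. Reject H₀.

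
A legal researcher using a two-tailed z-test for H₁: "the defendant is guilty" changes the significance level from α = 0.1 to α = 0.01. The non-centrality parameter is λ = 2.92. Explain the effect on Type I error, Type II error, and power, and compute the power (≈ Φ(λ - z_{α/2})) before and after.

Decreasing α from 0.1 to 0.01:
• Type I error rate decreases (α is the Type I rate by definition).
• Critical value moves from z_{α/2} = 1.645 to 2.576, so power = Φ(λ - z_{α/2}) goes from Φ(2.92 - 1.645) = 0.899 to Φ(2.92 - 2.576) = 0.635.
• Type II error rate β = 1 - power therefore increases (0.101 → 0.365).
Appropriate when false positives are costly — here, convicting an innocent person.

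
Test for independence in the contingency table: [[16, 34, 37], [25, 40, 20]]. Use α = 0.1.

χ² = 7.51. df = 2, critical = 4.605. Reject H₀. Variables are dependent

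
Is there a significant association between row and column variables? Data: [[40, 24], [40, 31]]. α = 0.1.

χ² = 0.529. df = 1, critical = 2.706. Fail to reject H₀. No evidence of dependence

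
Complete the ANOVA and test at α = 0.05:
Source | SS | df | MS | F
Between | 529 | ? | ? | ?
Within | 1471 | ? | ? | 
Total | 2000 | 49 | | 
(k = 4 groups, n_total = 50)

df_between = 3, df_within = 46. MS_between = 176.33, MS_within = 31.98. F = 5.514, F_crit ≈ 2.807. Reject H₀.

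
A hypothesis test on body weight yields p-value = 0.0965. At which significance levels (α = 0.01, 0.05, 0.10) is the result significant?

p = 0.0965. Significant at: α = 0.1.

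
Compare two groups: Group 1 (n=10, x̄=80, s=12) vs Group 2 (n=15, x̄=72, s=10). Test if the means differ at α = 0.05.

Pooled sp = 10.83. t = 1.81, df = 23. Critical t = ±2.069. Fail to reject H₀.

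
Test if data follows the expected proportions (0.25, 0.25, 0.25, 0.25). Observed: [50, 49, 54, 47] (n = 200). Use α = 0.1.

Expected: [50.0, 50.0, 50.0, 50.0]. χ² = 0.52. df = 3, critical = 6.251. Fail to reject H₀.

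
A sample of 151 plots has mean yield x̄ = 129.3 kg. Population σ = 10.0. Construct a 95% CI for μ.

CI = x̄ ± z*(σ/√n) = 129.3 ± 1.96(10.0/√151) = 129.3 ± 1.6 = (127.7, 130.9)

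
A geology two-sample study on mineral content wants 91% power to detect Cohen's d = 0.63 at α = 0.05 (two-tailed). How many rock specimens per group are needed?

z_{α/2} = 1.96, z_β = Φ⁻¹(0.91) = 1.341. For medium effect (d = 0.63): n per group = 2(z_{α/2} + z_β)²/d² = 2(1.96 + 1.341)²/0.63² = 54.9 → 55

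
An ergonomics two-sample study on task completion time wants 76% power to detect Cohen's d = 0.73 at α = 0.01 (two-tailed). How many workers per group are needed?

z_{α/2} = 2.576, z_β = Φ⁻¹(0.76) = 0.706. For medium effect (d = 0.73): n per group = 2(z_{α/2} + z_β)²/d² = 2(2.576 + 0.706)²/0.73² = 40.4 → 41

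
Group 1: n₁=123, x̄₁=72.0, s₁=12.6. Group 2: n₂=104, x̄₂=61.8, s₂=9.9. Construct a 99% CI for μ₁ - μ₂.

Difference = 10.2. SE = √(12.6²/123 + 9.9²/104) = 1.494. CI = (6.35, 14.05)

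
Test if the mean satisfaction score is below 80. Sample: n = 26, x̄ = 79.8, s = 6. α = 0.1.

t = (79.8 - 80)/(6/√26) = -0.17, df = 25. Critical t = -1.316. Fail to reject H₀.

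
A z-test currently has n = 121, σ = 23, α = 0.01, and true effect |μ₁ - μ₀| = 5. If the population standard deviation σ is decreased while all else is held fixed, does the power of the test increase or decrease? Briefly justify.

Power increases: a smaller σ shrinks the standard error σ/√n, moving the sampling distribution under H₁ further from the critical value.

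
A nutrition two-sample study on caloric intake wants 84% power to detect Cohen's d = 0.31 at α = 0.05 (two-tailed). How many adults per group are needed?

z_{α/2} = 1.96, z_β = Φ⁻¹(0.84) = 0.994. For small effect (d = 0.31): n per group = 2(z_{α/2} + z_β)²/d² = 2(1.96 + 0.994)²/0.31² = 181.6 → 182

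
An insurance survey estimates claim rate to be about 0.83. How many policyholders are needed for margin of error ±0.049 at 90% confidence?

n = z²p(1-p)/E² = 1.645²×0.83×0.17/0.049² = 159.03 → n = 160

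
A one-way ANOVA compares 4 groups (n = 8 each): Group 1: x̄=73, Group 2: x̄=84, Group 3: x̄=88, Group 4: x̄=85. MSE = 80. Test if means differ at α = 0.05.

Grand mean = 82.5. SS_between = 1032.0, MS_between = 344.0. F = 4.3, F_crit ≈ 2.947. Reject H₀.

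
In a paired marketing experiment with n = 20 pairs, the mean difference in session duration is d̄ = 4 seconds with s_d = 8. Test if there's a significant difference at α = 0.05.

t = d̄/(s_d/√n) = 4/(8/√20) = 2.236. df = 19, critical t = ±2.093. Reject H₀.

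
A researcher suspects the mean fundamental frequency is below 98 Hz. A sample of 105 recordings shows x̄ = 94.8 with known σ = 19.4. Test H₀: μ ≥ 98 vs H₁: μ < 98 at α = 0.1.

z = -1.69. Critical value: -1.28. Reject H₀.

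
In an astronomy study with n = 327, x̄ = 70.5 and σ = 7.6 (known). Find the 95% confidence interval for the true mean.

CI = x̄ ± z*(σ/√n) = 70.5 ± 1.96(7.6/√327) = 70.5 ± 0.82 = (69.68, 71.32)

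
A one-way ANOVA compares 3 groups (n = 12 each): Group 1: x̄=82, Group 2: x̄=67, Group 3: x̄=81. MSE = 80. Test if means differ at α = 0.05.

Grand mean = 76.67. SS_between = 1688.0, MS_between = 844.0. F = 10.55, F_crit ≈ 3.285. Reject H₀.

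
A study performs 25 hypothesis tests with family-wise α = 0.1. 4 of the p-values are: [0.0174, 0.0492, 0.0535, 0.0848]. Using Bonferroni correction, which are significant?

Bonferroni α = 0.1/25 = 0.004. None of the given p-values are significant.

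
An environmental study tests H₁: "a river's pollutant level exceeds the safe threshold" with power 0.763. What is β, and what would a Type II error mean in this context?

β = 1 - power = 1 - 0.763 = 0.237. A Type II error is failing to reject H₀ when H₀ is false (false negative) — here, failing to conclude that a river's pollutant level exceeds the safe threshold when in fact it is true. Consequence: allowing unsafe pollution to continue.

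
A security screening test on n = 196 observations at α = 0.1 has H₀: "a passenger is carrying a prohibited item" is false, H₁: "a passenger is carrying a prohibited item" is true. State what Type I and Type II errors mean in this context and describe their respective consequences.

Type I (false positive): concluding that a passenger is carrying a prohibited item when it is not — detaining an innocent passenger — delay and inconvenience. Type II (false negative): failing to conclude that a passenger is carrying a prohibited item when it is — letting a prohibited item through — security breach. Which is costlier depends on domain priorities and is a judgement call rather than a statistical fact.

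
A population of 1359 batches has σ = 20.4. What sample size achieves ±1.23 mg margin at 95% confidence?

Without FPC: n₀ = (1.96×20.4/1.23)² = 1056.726. With FPC: n = n₀N/(n₀+N-1) = 594.7 → n = 595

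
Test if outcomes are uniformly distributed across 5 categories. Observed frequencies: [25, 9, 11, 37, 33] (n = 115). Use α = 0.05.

Expected = 23 each. χ² = Σ(O-E)²/E = 27.826. df = 4, critical value = 9.488. Reject H₀.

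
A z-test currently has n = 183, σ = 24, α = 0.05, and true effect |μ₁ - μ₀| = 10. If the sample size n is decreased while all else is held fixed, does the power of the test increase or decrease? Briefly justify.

Power decreases: a smaller n inflates the standard error σ/√n, pulling the sampling distribution under H₁ back toward the critical value.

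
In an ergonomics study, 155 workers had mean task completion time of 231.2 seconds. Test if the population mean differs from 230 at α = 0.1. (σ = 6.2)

z = (x̄ - μ₀)/(σ/√n) = (231.2 - 230)/(6.2/√155) = 2.41. Critical value: ±1.645. Since |2.41| > 1.645, Reject H₀.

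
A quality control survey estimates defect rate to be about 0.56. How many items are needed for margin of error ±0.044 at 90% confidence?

n = z²p(1-p)/E² = 1.645²×0.56×0.44/0.044² = 344.4 → n = 345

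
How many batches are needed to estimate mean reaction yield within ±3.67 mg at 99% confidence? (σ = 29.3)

n = (z*σ/E)² = (2.576×29.3/3.67)² = 423.0 → n = 423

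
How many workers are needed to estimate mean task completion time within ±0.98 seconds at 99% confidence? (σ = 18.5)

n = (z*σ/E)² = (2.576×18.5/0.98)² = 2364.7 → n = 2365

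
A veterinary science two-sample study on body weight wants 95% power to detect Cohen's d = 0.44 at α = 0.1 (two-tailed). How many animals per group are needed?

z_{α/2} = 1.645, z_β = Φ⁻¹(0.95) = 1.645. For small effect (d = 0.44): n per group = 2(z_{α/2} + z_β)²/d² = 2(1.645 + 1.645)²/0.44² = 111.8 → 112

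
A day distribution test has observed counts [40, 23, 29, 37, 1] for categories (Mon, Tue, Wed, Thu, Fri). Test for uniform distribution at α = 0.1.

Expected = 26 each. χ² = Σ(O-E)²/E = 36.923. df = 4, critical value = 7.779. Reject H₀.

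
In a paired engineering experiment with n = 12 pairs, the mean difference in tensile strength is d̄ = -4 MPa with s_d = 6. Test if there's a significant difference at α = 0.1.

t = d̄/(s_d/√n) = -4/(6/√12) = -2.309. df = 11, critical t = ±1.796. Reject H₀.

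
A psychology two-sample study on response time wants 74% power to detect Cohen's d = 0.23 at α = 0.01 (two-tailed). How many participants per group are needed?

z_{α/2} = 2.576, z_β = Φ⁻¹(0.74) = 0.643. For small effect (d = 0.23): n per group = 2(z_{α/2} + z_β)²/d² = 2(2.576 + 0.643)²/0.23² = 391.8 → 392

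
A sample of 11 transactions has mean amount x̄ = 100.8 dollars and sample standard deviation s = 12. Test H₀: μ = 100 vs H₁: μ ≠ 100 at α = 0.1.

t = (x̄ - μ₀)/(s/√n) = (100.8 - 100)/(12/√11) = 0.221. df = 10, critical t = ±1.812. Fail to reject H₀.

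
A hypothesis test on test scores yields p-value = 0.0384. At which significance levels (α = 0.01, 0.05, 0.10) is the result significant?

p = 0.0384. Significant at: α = 0.05, 0.1.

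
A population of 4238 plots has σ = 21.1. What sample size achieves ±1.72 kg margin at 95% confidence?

Without FPC: n₀ = (1.96×21.1/1.72)² = 578.123. With FPC: n = n₀N/(n₀+N-1) = 508.8 → n = 509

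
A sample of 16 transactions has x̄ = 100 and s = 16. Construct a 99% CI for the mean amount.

CI = x̄ ± t*(s/√n) = 100 ± 2.947(16/√16) = (88.21, 111.79)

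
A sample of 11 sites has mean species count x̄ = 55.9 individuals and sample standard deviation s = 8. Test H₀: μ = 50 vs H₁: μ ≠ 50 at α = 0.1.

t = (x̄ - μ₀)/(s/√n) = (55.9 - 50)/(8/√11) = 2.446. df = 10, critical t = ±1.812. Reject H₀.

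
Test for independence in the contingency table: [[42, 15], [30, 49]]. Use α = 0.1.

χ² = 16.947. df = 1, critical = 2.706. Reject H₀. Variables are dependent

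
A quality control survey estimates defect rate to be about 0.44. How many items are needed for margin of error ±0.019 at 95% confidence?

n = z²p(1-p)/E² = 1.96²×0.44×0.56/0.019² = 2622.1 → n = 2623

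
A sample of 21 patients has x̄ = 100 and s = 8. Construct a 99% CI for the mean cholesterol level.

CI = x̄ ± t*(s/√n) = 100 ± 2.845(8/√21) = (95.03, 104.97)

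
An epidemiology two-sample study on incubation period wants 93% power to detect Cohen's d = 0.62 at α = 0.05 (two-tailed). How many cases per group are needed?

z_{α/2} = 1.96, z_β = Φ⁻¹(0.93) = 1.476. For medium effect (d = 0.62): n per group = 2(z_{α/2} + z_β)²/d² = 2(1.96 + 1.476)²/0.62² = 61.4 → 62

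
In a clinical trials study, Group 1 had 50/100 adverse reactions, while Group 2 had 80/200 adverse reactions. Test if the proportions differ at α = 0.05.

p̂₁ = 0.5, p̂₂ = 0.4, pooled p̂ = 0.433. z = 1.648. Critical: ±1.96. Fail to reject H₀.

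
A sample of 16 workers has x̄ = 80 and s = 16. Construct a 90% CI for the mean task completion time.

CI = x̄ ± t*(s/√n) = 80 ± 1.753(16/√16) = (72.99, 87.01)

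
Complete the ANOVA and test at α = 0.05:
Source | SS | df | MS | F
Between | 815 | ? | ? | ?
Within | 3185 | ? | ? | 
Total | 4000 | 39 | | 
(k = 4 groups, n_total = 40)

df_between = 3, df_within = 36. MS_between = 271.67, MS_within = 88.47. F = 3.071, F_crit ≈ 2.866. Reject H₀.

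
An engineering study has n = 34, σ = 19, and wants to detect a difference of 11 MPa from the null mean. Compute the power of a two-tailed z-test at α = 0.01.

SE = σ/√n = 19/√34 = 3.258. Non-centrality λ = d/SE = 11/3.258 = 3.376. Power ≈ Φ(λ - z_{α/2}) = Φ(3.376 - 2.576) = Φ(0.8) = 0.788.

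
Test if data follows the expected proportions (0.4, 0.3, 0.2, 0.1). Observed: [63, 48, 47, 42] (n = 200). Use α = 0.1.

Expected: [80.0, 60.0, 40.0, 20.0]. χ² = 31.438. df = 3, critical = 6.251. Reject H₀.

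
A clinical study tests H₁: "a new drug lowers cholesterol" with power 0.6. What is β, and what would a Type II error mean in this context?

β = 1 - power = 1 - 0.6 = 0.4. A Type II error is failing to reject H₀ when H₀ is false (false negative) — here, failing to conclude that a new drug lowers cholesterol when in fact it is true. Consequence: shelving an effective drug — patients miss out on a treatment that would have helped.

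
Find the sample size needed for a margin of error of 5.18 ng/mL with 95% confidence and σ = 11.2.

n = (z*σ/E)² = (1.96×11.2/5.18)² = 18.0 → n = 18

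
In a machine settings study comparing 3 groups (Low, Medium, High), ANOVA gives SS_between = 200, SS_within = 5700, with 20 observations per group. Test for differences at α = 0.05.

df_between = 2, df_within = 57. F = MS_between/MS_within = 100.0/100.0 = 1.0. F_crit ≈ 3.159. Fail to reject H₀.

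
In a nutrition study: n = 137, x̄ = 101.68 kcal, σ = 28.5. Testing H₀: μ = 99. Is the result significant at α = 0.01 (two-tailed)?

z = (101.68 - 99)/(28.5/√137) = 1.101. Since |z| ≤ 2.576, not significant at α = 0.01.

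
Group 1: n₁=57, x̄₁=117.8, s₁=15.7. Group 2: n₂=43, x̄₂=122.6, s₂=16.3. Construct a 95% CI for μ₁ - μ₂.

Difference = -4.8. SE = √(15.7²/57 + 16.3²/43) = 3.241. CI = (-11.15, 1.55)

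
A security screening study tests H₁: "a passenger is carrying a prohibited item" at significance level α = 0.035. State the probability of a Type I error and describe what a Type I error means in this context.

P(Type I error) = α = 0.035. A Type I error is rejecting H₀ when H₀ is actually true (false positive) — here, concluding that a passenger is carrying a prohibited item when in fact this is not the case. Consequence: detaining an innocent passenger — delay and inconvenience.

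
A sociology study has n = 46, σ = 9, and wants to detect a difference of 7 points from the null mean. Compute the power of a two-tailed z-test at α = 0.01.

SE = σ/√n = 9/√46 = 1.327. Non-centrality λ = d/SE = 7/1.327 = 5.275. Power ≈ Φ(λ - z_{α/2}) = Φ(5.275 - 2.576) = Φ(2.699) = 0.997.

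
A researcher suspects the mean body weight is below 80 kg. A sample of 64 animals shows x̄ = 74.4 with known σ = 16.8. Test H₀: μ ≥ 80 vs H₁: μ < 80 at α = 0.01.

z = -2.667. Critical value: -2.33. Reject H₀.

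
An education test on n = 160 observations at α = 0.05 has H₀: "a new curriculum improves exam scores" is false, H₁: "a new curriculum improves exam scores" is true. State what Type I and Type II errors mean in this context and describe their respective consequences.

Type I (false positive): concluding that a new curriculum improves exam scores when it is not — adopting a curriculum that gives no real benefit — disruption for nothing. Type II (false negative): failing to conclude that a new curriculum improves exam scores when it is — keeping the old curriculum when the new one would have helped students. Which is costlier depends on domain priorities and is a judgement call rather than a statistical fact.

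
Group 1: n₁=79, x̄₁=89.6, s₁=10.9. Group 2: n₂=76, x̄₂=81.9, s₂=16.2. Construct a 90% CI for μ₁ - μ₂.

Difference = 7.7. SE = √(10.9²/79 + 16.2²/76) = 2.226. CI = (4.04, 11.36)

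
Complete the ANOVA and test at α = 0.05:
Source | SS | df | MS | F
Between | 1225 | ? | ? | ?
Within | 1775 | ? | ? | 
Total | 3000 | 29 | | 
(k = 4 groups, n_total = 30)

df_between = 3, df_within = 26. MS_between = 408.33, MS_within = 68.27. F = 5.981, F_crit ≈ 2.975. Reject H₀.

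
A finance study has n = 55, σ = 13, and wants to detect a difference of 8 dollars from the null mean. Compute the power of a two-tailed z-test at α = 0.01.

SE = σ/√n = 13/√55 = 1.753. Non-centrality λ = d/SE = 8/1.753 = 4.564. Power ≈ Φ(λ - z_{α/2}) = Φ(4.564 - 2.576) = Φ(1.988) = 0.977.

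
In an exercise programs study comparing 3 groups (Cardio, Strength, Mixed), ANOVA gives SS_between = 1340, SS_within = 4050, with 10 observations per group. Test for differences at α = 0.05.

df_between = 2, df_within = 27. F = MS_between/MS_within = 670.0/150.0 = 4.467. F_crit ≈ 3.354. Reject H₀. At least one mean differs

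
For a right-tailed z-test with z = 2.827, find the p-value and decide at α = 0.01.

p = P(Z > 2.827) = 1 - Φ(2.827) ≈ 0.0023. Since p < 0.01, reject H₀ (significant) at α = 0.01.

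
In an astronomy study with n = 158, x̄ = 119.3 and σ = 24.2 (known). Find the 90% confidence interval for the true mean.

CI = x̄ ± z*(σ/√n) = 119.3 ± 1.645(24.2/√158) = 119.3 ± 3.17 = (116.13, 122.47)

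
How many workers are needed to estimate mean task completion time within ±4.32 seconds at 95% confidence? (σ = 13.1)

n = (z*σ/E)² = (1.96×13.1/4.32)² = 35.3 → n = 36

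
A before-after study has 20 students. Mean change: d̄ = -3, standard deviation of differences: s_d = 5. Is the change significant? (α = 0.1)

t = d̄/(s_d/√n) = -3/(5/√20) = -2.683. df = 19, critical t = ±1.729. Reject H₀.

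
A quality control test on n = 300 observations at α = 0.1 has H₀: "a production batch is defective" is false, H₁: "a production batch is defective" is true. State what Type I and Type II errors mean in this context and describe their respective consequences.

Type I (false positive): concluding that a production batch is defective when it is not — scrapping a good batch — wasted material and cost for no reason. Type II (false negative): failing to conclude that a production batch is defective when it is — shipping a defective batch — faulty products reach customers. Which is costlier depends on domain priorities and is a judgement call rather than a statistical fact.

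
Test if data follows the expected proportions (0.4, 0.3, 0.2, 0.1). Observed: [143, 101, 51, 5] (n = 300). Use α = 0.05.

Expected: [120.0, 90.0, 60.0, 30.0]. χ² = 27.936. df = 3, critical = 7.815. Reject H₀.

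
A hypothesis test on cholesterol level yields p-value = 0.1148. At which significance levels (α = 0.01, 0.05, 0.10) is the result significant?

p = 0.1148. Not significant at any of the given levels.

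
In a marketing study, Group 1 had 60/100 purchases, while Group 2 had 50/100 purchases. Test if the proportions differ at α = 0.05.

p̂₁ = 0.6, p̂₂ = 0.5, pooled p̂ = 0.55. z = 1.421. Critical: ±1.96. Fail to reject H₀.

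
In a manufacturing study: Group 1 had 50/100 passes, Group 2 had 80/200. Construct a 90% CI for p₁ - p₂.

p̂₁ = 0.5, p̂₂ = 0.4. Difference = 0.1. CI = (-0.0, 0.2)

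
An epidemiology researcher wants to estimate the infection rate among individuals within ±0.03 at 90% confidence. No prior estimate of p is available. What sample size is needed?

Conservative approach: use p = 0.5 (maximizes p(1-p) = 0.25). n = z²(0.25)/E² = 1.645²×0.25/0.03² = 751.7 → n = 752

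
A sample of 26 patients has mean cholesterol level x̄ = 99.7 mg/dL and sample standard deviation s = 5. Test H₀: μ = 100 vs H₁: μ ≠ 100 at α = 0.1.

t = (x̄ - μ₀)/(s/√n) = (99.7 - 100)/(5/√26) = -0.306. df = 25, critical t = ±1.708. Fail to reject H₀.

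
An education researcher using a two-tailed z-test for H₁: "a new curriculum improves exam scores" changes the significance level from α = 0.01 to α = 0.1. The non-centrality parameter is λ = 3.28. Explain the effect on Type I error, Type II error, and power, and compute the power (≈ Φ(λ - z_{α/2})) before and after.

Increasing α from 0.01 to 0.1:
• Type I error rate increases (α is the Type I rate by definition).
• Critical value moves from z_{α/2} = 2.576 to 1.645, so power = Φ(λ - z_{α/2}) goes from Φ(3.28 - 2.576) = 0.759 to Φ(3.28 - 1.645) = 0.949.
• Type II error rate β = 1 - power therefore decreases (0.241 → 0.051).
Appropriate when false negatives are costly — here, keeping the old curriculum when the new one would have helped students.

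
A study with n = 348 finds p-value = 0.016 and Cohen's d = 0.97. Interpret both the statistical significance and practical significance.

Statistically significant (p = 0.016 < 0.05). Cohen's d = 0.97 indicates a large effect size. Both statistical and practical significance should be considered.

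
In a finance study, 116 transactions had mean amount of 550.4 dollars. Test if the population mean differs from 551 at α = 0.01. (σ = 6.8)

z = (x̄ - μ₀)/(σ/√n) = (550.4 - 551)/(6.8/√116) = -0.95. Critical value: ±2.576. Since |-0.95| ≤ 2.576, Fail to reject H₀.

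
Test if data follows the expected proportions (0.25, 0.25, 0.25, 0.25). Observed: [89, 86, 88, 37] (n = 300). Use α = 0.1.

Expected: [75.0, 75.0, 75.0, 75.0]. χ² = 25.733. df = 3, critical = 6.251. Reject H₀.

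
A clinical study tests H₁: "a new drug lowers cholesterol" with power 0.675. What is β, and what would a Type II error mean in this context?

β = 1 - power = 1 - 0.675 = 0.325. A Type II error is failing to reject H₀ when H₀ is false (false negative) — here, failing to conclude that a new drug lowers cholesterol when in fact it is true. Consequence: shelving an effective drug — patients miss out on a treatment that would have helped.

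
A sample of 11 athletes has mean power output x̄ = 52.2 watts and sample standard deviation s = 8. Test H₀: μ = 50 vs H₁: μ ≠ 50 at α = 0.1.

t = (x̄ - μ₀)/(s/√n) = (52.2 - 50)/(8/√11) = 0.912. df = 10, critical t = ±1.812. Fail to reject H₀.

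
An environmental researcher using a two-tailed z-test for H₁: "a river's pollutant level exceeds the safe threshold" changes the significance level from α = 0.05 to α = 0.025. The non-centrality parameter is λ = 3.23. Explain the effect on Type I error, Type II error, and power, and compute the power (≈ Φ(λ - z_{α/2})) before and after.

Decreasing α from 0.05 to 0.025:
• Type I error rate decreases (α is the Type I rate by definition).
• Critical value moves from z_{α/2} = 1.96 to 2.241, so power = Φ(λ - z_{α/2}) goes from Φ(3.23 - 1.96) = 0.898 to Φ(3.23 - 2.241) = 0.839.
• Type II error rate β = 1 - power therefore increases (0.102 → 0.161).
Appropriate when false positives are costly — here, shutting down a compliant factory unnecessarily.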